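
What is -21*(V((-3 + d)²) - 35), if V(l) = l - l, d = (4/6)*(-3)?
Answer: 735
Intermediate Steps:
d = -2 (d = (4*(⅙))*(-3) = (⅔)*(-3) = -2)
V(l) = 0
-21*(V((-3 + d)²) - 35) = -21*(0 - 35) = -21*(-35) = 735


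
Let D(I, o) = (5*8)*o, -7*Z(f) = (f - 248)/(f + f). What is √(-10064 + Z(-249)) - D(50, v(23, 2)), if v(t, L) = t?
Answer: -920 + I*√2495947614/498 ≈ -920.0 + 100.32*I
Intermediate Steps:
Z(f) = -(-248 + f)/(14*f) (Z(f) = -(f - 248)/(7*(f + f)) = -(-248 + f)/(7*(2*f)) = -(-248 + f)*1/(2*f)/7 = -(-248 + f)/(14*f))
D(I, o) = 40*o
√(-10064 + Z(-249)) - D(50, v(23, 2)) = √(-10064 + (1/14)*(248 - 1*(-249))/(-249)) - 40*23 = √(-10064 + (1/14)*(-1/249)*(248 + 249)) - 1*920 = √(-10064 + (1/14)*(-1/249)*497) - 920 = √(-10064 - 71/498) - 920 = √(-5011943/498) - 920 = I*√2495947614/498 - 920 = -920 + I*√2495947614/498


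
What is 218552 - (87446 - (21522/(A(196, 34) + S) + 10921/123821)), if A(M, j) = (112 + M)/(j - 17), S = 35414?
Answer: 1629723616777036/12430514011 ≈ 1.3111e+5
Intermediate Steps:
A(M, j) = (112 + M)/(-17 + j)
218552 - (87446 - (21522/(A(196, 34) + S) + 10921/123821)) = 218552 - (87446 - (21522/((112 + 196)/(-17 + 34) + 35414) + 10921/123821)) = 218552 - (87446 - (21522/(308/17 + 35414) + 10921*(1/123821))) = 218552 - (87446 - (21522/((1/17)*308 + 35414) + 10921/123821)) = 218552 - (87446 - (21522/(308/17 + 35414) + 10921/123821)) = 218552 - (87446 - (21522/(602346/17) + 10921/123821)) = 218552 - (87446 - (21522*(17/602346) + 10921/123821)) = 218552 - (87446 - (60979/100391 + 10921/123821)) = 218552 - (87446 - 1*8646850870/12430514011) = 218552 - (87446 - 8646850870/12430514011) = 218552 - 1*1086990081355036/12430514011 = 218552 - 1086990081355036/12430514011 = 1629723616777036/12430514011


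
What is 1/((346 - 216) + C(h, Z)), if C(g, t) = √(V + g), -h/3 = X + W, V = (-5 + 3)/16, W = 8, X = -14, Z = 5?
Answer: 80/10389 - 2*√286/135057 ≈ 0.0074500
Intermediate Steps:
V = -⅛ (V = -2*1/16 = -⅛ ≈ -0.12500)
h = 18 (h = -3*(-14 + 8) = -3*(-6) = 18)
C(g, t) = √(-⅛ + g)
1/((346 - 216) + C(h, Z)) = 1/((346 - 216) + √(-2 + 16*18)/4) = 1/(130 + √(-2 + 288)/4) = 1/(130 + √286/4)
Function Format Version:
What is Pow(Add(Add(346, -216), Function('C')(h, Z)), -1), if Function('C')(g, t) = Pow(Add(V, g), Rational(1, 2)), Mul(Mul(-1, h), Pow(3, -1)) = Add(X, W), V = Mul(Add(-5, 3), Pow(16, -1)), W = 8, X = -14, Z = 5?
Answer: Add(Rational(80, 10389), Mul(Rational(-2, 135057), Pow(286, Rational(1, 2)))) ≈ 0.0074500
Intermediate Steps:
V = Rational(-1, 8) (V = Mul(-2, Rational(1, 16)) = Rational(-1, 8) ≈ -0.12500)
h = 18 (h = Mul(-3, Add(-14, 8)) = Mul(-3, -6) = 18)
Function('C')(g, t) = Pow(Add(Rational(-1, 8), g), Rational(1, 2))
Pow(Add(Add(346, -216), Function('C')(h, Z)), -1) = Pow(Add(Add(346, -216), Mul(Rational(1, 4), Pow(Add(-2, Mul(16, 18)), Rational(1, 2)))), -1) = Pow(Add(130, Mul(Rational(1, 4), Pow(Add(-2, 288), Rational(1, 2)))), -1) = Pow(Add(130, Mul(Rational(1, 4), Pow(286, Rational(1, 2)))), -1)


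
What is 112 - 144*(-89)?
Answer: 12928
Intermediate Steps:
112 - 144*(-89) = 112 + 12816 = 12928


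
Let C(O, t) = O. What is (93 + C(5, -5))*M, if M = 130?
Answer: 12740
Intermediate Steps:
(93 + C(5, -5))*M = (93 + 5)*130 = 98*130 = 12740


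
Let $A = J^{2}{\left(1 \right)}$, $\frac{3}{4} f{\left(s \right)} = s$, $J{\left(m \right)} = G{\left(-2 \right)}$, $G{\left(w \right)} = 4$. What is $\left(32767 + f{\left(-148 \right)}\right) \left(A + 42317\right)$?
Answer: $1378771699$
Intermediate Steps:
$J{\left(m \right)} = 4$
$f{\left(s \right)} = \frac{4 s}{3}$
$A = 16$ ($A = 4^{2} = 16$)
$\left(32767 + f{\left(-148 \right)}\right) \left(A + 42317\right) = \left(32767 + \frac{4}{3} \left(-148\right)\right) \left(16 + 42317\right) = \left(32767 - \frac{592}{3}\right) 42333 = \frac{97709}{3} \cdot 42333 = 1378771699$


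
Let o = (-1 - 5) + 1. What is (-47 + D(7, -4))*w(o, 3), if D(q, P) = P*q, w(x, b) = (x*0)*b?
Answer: 0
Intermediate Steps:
o = -5 (o = -6 + 1 = -5)
w(x, b) = 0 (w(x, b) = 0*b = 0)
(-47 + D(7, -4))*w(o, 3) = (-47 - 4*7)*0 = (-47 - 28)*0 = -75*0 = 0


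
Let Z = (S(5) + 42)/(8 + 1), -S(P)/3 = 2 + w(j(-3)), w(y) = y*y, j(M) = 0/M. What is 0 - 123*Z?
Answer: -492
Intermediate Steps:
j(M) = 0
w(y) = y²
S(P) = -6 (S(P) = -3*(2 + 0²) = -3*(2 + 0) = -3*2 = -6)
Z = 4 (Z = (-6 + 42)/(8 + 1) = 36/9 = 36*(⅑) = 4)
0 - 123*Z = 0 - 123*4 = 0 - 492 = -492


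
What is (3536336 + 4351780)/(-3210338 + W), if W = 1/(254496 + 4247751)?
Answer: -35514246596652/14453734629485 ≈ -2.4571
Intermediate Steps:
W = 1/4502247 ≈ 2.2211e-7
(3536336 + 4351780)/(-3210338 + W) = (3536336 + 4351780)/(-3210338 + 1/4502247) = 7888116/(-14453734629485/4502247) = 7888116*(-4502247/14453734629485) = -35514246596652/14453734629485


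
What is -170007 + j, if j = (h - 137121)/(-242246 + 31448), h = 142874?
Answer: -35837141339/210798 ≈ -1.7001e+5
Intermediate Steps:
j = -5753/210798 (j = (142874 - 137121)/(-242246 + 31448) = 5753/(-210798) = 5753*(-1/210798) = -5753/210798 ≈ -0.027292)
-170007 + j = -170007 - 5753/210798 = -35837141339/210798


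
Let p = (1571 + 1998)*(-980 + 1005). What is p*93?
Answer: 8297925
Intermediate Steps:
p = 89225 (p = 3569*25 = 89225)
p*93 = 89225*93 = 8297925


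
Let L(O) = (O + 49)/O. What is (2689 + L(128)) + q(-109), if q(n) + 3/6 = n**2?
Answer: 1865073/128 ≈ 14571.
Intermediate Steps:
L(O) = (49 + O)/O
q(n) = -1/2 + n**2
(2689 + L(128)) + q(-109) = (2689 + (49 + 128)/128) + (-1/2 + (-109)**2) = (2689 + (1/128)*177) + (-1/2 + 11881) = (2689 + 177/128) + 23761/2 = 344369/128 + 23761/2 = 1865073/128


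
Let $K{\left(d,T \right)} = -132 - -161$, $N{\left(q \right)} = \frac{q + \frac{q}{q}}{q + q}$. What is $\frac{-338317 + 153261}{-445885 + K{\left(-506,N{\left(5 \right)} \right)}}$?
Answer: $\frac{5783}{13933} \approx 0.41506$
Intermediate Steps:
$N{\left(q \right)} = \frac{1 + q}{2 q}$ ($N{\left(q \right)} = \frac{q + 1}{2 q} = \left(1 + q\right) \frac{1}{2 q} = \frac{1 + q}{2 q}$)
$K{\left(d,T \right)} = 29$ ($K{\left(d,T \right)} = -132 + 161 = 29$)
$\frac{-338317 + 153261}{-445885 + K{\left(-506,N{\left(5 \right)} \right)}} = \frac{-338317 + 153261}{-445885 + 29} = - \frac{185056}{-445856} = \left(-185056\right) \left(- \frac{1}{445856}\right) = \frac{5783}{13933}$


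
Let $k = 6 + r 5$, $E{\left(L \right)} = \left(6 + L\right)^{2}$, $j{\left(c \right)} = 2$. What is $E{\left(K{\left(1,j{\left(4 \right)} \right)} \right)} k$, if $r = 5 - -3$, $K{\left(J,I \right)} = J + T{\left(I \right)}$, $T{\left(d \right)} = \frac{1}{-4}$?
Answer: $\frac{16767}{8} \approx 2095.9$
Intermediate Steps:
$T{\left(d \right)} = - \frac{1}{4}$
$K{\left(J,I \right)} = - \frac{1}{4} + J$ ($K{\left(J,I \right)} = J - \frac{1}{4} = - \frac{1}{4} + J$)
$r = 8$ ($r = 5 + 3 = 8$)
$k = 46$ ($k = 6 + 8 \cdot 5 = 6 + 40 = 46$)
$E{\left(K{\left(1,j{\left(4 \right)} \right)} \right)} k = \left(6 + \left(- \frac{1}{4} + 1\right)\right)^{2} \cdot 46 = \left(6 + \frac{3}{4}\right)^{2} \cdot 46 = \left(\frac{27}{4}\right)^{2} \cdot 46 = \frac{729}{16} \cdot 46 = \frac{16767}{8}$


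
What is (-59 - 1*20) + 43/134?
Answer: -10543/134 ≈ -78.679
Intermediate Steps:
(-59 - 1*20) + 43/134 = (-59 - 20) + (1/134)*43 = -79 + 43/134 = -10543/134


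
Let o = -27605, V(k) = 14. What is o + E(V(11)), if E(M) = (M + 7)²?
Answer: -27164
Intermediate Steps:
E(M) = (7 + M)²
o + E(V(11)) = -27605 + (7 + 14)² = -27605 + 21² = -27605 + 441 = -27164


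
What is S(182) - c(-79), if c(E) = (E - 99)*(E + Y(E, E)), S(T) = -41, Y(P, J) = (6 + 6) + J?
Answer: -26029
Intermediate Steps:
Y(P, J) = 12 + J
c(E) = (-99 + E)*(12 + 2*E) (c(E) = (E - 99)*(E + (12 + E)) = (-99 + E)*(12 + 2*E))
S(182) - c(-79) = -41 - (-1188 - 186*(-79) + 2*(-79)²) = -41 - (-1188 + 14694 + 2*6241) = -41 - (-1188 + 14694 + 12482) = -41 - 1*25988 = -41 - 25988 = -26029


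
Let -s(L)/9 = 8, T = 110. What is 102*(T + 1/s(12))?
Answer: 134623/12 ≈ 11219.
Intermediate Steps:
s(L) = -72 (s(L) = -9*8 = -72)
102*(T + 1/s(12)) = 102*(110 + 1/(-72)) = 102*(110 - 1/72) = 102*(7919/72) = 134623/12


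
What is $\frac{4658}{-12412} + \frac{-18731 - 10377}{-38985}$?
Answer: $\frac{89848183}{241940910} \approx 0.37136$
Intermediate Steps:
$\frac{4658}{-12412} + \frac{-18731 - 10377}{-38985} = 4658 \left(- \frac{1}{12412}\right) + \left(-18731 - 10377\right) \left(- \frac{1}{38985}\right) = - \frac{2329}{6206} - - \frac{29108}{38985} = - \frac{2329}{6206} + \frac{29108}{38985} = \frac{89848183}{241940910}$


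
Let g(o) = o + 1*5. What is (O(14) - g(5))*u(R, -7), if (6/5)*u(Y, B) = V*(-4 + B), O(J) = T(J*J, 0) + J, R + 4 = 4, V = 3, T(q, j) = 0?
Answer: -110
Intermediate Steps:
g(o) = 5 + o (g(o) = o + 5 = 5 + o)
R = 0 (R = -4 + 4 = 0)
O(J) = J (O(J) = 0 + J = J)
u(Y, B) = -10 + 5*B/2 (u(Y, B) = 5*(3*(-4 + B))/6 = 5*(-12 + 3*B)/6 = -10 + 5*B/2)
(O(14) - g(5))*u(R, -7) = (14 - (5 + 5))*(-10 + (5/2)*(-7)) = (14 - 1*10)*(-10 - 35/2) = (14 - 10)*(-55/2) = 4*(-55/2) = -110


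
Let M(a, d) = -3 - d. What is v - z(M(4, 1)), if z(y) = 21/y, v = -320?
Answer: -1259/4 ≈ -314.75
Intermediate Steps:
v - z(M(4, 1)) = -320 - 21/(-3 - 1*1) = -320 - 21/(-3 - 1) = -320 - 21/(-4) = -320 - 21*(-1)/4 = -320 - 1*(-21/4) = -320 + 21/4 = -1259/4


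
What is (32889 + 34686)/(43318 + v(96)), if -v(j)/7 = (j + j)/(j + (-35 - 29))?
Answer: 67575/43276 ≈ 1.5615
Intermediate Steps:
v(j) = -14*j/(-64 + j) (v(j) = -7*(j + j)/(j + (-35 - 29)) = -7*2*j/(j - 64) = -7*2*j/(-64 + j) = -14*j/(-64 + j))
(32889 + 34686)/(43318 + v(96)) = (32889 + 34686)/(43318 - 14*96/(-64 + 96)) = 67575/(43318 - 14*96/32) = 67575/(43318 - 14*96*1/32) = 67575/(43318 - 42) = 67575/43276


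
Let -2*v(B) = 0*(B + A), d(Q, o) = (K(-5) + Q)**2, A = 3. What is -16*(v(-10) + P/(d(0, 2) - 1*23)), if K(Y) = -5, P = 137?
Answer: -1096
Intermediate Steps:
d(Q, o) = (-5 + Q)**2
v(B) = 0 (v(B) = -0*(B + 3) = -0*(3 + B) = -1/2*0 = 0)
-16*(v(-10) + P/(d(0, 2) - 1*23)) = -16*(0 + 137/((-5 + 0)**2 - 1*23)) = -16*(0 + 137/((-5)**2 - 23)) = -16*(0 + 137/(25 - 23)) = -16*(0 + 137/2) = -16*137/2 = -1096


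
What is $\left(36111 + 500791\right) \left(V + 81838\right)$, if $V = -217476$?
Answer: $-72824313476$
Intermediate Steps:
$\left(36111 + 500791\right) \left(V + 81838\right) = \left(36111 + 500791\right) \left(-217476 + 81838\right) = 536902 \left(-135638\right) = -72824313476$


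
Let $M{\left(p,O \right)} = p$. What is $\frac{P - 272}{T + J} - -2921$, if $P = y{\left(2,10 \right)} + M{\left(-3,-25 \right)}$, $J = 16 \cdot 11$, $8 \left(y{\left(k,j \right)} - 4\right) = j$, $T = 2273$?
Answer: $\frac{28613037}{9796} \approx 2920.9$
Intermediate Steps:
$y{\left(k,j \right)} = 4 + \frac{j}{8}$
$J = 176$
$P = \frac{9}{4}$ ($P = \left(4 + \frac{1}{8} \cdot 10\right) - 3 = \left(4 + \frac{5}{4}\right) - 3 = \frac{21}{4} - 3 = \frac{9}{4} \approx 2.25$)
$\frac{P - 272}{T + J} - -2921 = \frac{\frac{9}{4} - 272}{2273 + 176} - -2921 = - \frac{1079}{4 \cdot 2449} + 2921 = \left(- \frac{1079}{4}\right) \frac{1}{2449} + 2921 = - \frac{1079}{9796} + 2921 = \frac{28613037}{9796}$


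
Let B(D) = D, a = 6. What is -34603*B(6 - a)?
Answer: 0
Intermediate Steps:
-34603*B(6 - a) = -34603*(6 - 1*6) = -34603*(6 - 6) = -34603*0 = 0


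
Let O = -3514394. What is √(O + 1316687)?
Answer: I*√2197707 ≈ 1482.5*I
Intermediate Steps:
√(O + 1316687) = √(-3514394 + 1316687) = √(-2197707) = I*√2197707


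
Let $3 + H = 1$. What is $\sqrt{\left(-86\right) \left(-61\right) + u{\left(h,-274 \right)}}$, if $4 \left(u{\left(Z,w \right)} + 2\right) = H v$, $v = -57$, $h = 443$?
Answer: $\frac{\sqrt{21090}}{2} \approx 72.612$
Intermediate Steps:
$H = -2$ ($H = -3 + 1 = -2$)
$u{\left(Z,w \right)} = \frac{53}{2}$ ($u{\left(Z,w \right)} = -2 + \frac{\left(-2\right) \left(-57\right)}{4} = -2 + \frac{1}{4} \cdot 114 = -2 + \frac{57}{2} = \frac{53}{2}$)
$\sqrt{\left(-86\right) \left(-61\right) + u{\left(h,-274 \right)}} = \sqrt{\left(-86\right) \left(-61\right) + \frac{53}{2}} = \sqrt{5246 + \frac{53}{2}} = \sqrt{\frac{10545}{2}} = \frac{\sqrt{21090}}{2}$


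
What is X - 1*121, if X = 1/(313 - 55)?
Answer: -31217/258 ≈ -121.00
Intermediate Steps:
X = 1/258 ≈ 0.0038760
X - 1*121 = 1/258 - 1*121 = 1/258 - 121 = -31217/258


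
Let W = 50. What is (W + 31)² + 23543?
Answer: 30104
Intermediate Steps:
(W + 31)² + 23543 = (50 + 31)² + 23543 = 81² + 23543 = 6561 + 23543 = 30104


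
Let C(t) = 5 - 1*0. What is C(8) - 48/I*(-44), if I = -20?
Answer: -503/5 ≈ -100.60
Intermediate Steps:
C(t) = 5 (C(t) = 5 + 0 = 5)
C(8) - 48/I*(-44) = 5 - 48/(-20)*(-44) = 5 - 48*(-1/20)*(-44) = 5 + (12/5)*(-44) = 5 - 528/5 = -503/5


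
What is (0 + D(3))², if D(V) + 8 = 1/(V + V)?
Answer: 2209/36 ≈ 61.361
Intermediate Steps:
D(V) = -8 + 1/(2*V) (D(V) = -8 + 1/(V + V) = -8 + 1/(2*V))
(0 + D(3))² = (0 + (-8 + (½)/3))² = (0 + (-8 + (½)*(⅓)))² = (0 + (-8 + ⅙))² = (0 - 47/6)² = (-47/6)² = 2209/36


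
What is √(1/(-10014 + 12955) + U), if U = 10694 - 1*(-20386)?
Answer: √268825872421/2941 ≈ 176.30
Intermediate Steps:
U = 31080 (U = 10694 + 20386 = 31080)
√(1/(-10014 + 12955) + U) = √(1/(-10014 + 12955) + 31080) = √(1/2941 + 31080) = √(91406281/2941) = √268825872421/2941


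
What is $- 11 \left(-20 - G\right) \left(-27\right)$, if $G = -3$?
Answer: $-5049$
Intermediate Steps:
$- 11 \left(-20 - G\right) \left(-27\right) = - 11 \left(-20 - -3\right) \left(-27\right) = - 11 \left(-20 + 3\right) \left(-27\right) = \left(-11\right) \left(-17\right) \left(-27\right) = 187 \left(-27\right) = -5049$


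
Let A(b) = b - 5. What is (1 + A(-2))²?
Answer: 36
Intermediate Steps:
A(b) = -5 + b
(1 + A(-2))² = (1 + (-5 - 2))² = (1 - 7)² = (-6)² = 36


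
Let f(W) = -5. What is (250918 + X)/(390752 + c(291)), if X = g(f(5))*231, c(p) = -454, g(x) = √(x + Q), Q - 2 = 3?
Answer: 125459/195149 ≈ 0.64289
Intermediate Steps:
Q = 5 (Q = 2 + 3 = 5)
g(x) = √(5 + x) (g(x) = √(x + 5) = √(5 + x))
X = 0 (X = √(5 - 5)*231 = √0*231 = 0*231 = 0)
(250918 + X)/(390752 + c(291)) = (250918 + 0)/(390752 - 454) = 250918/390298 = 250918*(1/390298) = 125459/195149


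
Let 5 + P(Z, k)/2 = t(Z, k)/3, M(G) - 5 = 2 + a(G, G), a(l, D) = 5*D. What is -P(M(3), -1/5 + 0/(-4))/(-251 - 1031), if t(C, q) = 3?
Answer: -4/641 ≈ -0.0062402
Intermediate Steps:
M(G) = 7 + 5*G (M(G) = 5 + (2 + 5*G) = 7 + 5*G)
P(Z, k) = -8 (P(Z, k) = -10 + 2*(3/3) = -10 + 2*(3*(1/3)) = -10 + 2*1 = -10 + 2 = -8)
-P(M(3), -1/5 + 0/(-4))/(-251 - 1031) = -(-8)/(-251 - 1031) = -(-8)/(-1282) = -(-1)*(-8)/1282 = -1*4/641 = -4/641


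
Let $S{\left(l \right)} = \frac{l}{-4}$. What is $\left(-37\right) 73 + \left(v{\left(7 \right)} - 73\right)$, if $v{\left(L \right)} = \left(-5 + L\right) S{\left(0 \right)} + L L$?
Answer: $-2725$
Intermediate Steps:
$S{\left(l \right)} = - \frac{l}{4}$ ($S{\left(l \right)} = l \left(- \frac{1}{4}\right) = - \frac{l}{4}$)
$v{\left(L \right)} = L^{2}$ ($v{\left(L \right)} = \left(-5 + L\right) \left(\left(- \frac{1}{4}\right) 0\right) + L L = \left(-5 + L\right) 0 + L^{2} = 0 + L^{2} = L^{2}$)
$\left(-37\right) 73 + \left(v{\left(7 \right)} - 73\right) = \left(-37\right) 73 - \left(73 - 7^{2}\right) = -2701 + \left(49 - 73\right) = -2701 - 24 = -2725$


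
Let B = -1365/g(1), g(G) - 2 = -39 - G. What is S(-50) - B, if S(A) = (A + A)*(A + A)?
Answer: 378635/38 ≈ 9964.1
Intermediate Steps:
g(G) = -37 - G (g(G) = 2 + (-39 - G) = -37 - G)
B = 1365/38 (B = -1365/(-37 - 1*1) = -1365/(-37 - 1) = -1365/(-38) = -1365*(-1/38) = 1365/38 ≈ 35.921)
S(A) = 4*A² (S(A) = (2*A)*(2*A) = 4*A²)
S(-50) - B = 4*(-50)² - 1*1365/38 = 4*2500 - 1365/38 = 10000 - 1365/38 = 378635/38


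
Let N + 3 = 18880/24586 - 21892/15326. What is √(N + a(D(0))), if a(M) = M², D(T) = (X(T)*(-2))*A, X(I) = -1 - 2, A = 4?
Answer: √5078870388507894791/94201259 ≈ 23.924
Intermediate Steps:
X(I) = -3
N = -344824235/94201259 (N = -3 + (18880/24586 - 21892/15326) = -3 + (18880*(1/24586) - 21892*1/15326) = -3 + (9440/12293 - 10946/7663) = -3 - 62220458/94201259 = -344824235/94201259 ≈ -3.6605)
D(T) = 24 (D(T) = -3*(-2)*4 = 6*4 = 24)
√(N + a(D(0))) = √(-344824235/94201259 + 24²) = √(-344824235/94201259 + 576) = √(53915100949/94201259) = √5078870388507894791/94201259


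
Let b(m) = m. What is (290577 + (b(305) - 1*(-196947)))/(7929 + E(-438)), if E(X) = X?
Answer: 487829/7491 ≈ 65.122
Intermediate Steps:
(290577 + (b(305) - 1*(-196947)))/(7929 + E(-438)) = (290577 + (305 - 1*(-196947)))/(7929 - 438) = (290577 + (305 + 196947))/7491 = (290577 + 197252)*(1/7491) = 487829*(1/7491) = 487829/7491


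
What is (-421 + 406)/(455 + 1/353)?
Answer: -5295/160616 ≈ -0.032967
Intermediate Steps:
(-421 + 406)/(455 + 1/353) = -15/(455 + 1/353) = -15/160616/353 = -15*353/160616 = -5295/160616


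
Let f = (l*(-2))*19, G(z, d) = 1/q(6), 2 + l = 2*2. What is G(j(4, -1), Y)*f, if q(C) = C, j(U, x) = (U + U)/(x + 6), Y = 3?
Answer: -38/3 ≈ -12.667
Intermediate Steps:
j(U, x) = 2*U/(6 + x) (j(U, x) = (2*U)/(6 + x) = 2*U/(6 + x))
l = 2 (l = -2 + 2*2 = -2 + 4 = 2)
G(z, d) = ⅙ (G(z, d) = 1/6 = 1*(⅙) = ⅙)
f = -76 (f = (2*(-2))*19 = -4*19 = -76)
G(j(4, -1), Y)*f = (⅙)*(-76) = -38/3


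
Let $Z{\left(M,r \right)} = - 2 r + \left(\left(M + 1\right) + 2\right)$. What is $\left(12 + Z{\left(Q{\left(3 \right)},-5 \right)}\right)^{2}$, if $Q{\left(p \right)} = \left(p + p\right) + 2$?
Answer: $1089$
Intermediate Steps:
$Q{\left(p \right)} = 2 + 2 p$ ($Q{\left(p \right)} = 2 p + 2 = 2 + 2 p$)
$Z{\left(M,r \right)} = 3 + M - 2 r$ ($Z{\left(M,r \right)} = - 2 r + \left(\left(1 + M\right) + 2\right) = - 2 r + \left(3 + M\right) = 3 + M - 2 r$)
$\left(12 + Z{\left(Q{\left(3 \right)},-5 \right)}\right)^{2} = \left(12 + \left(3 + \left(2 + 2 \cdot 3\right) - -10\right)\right)^{2} = \left(12 + \left(3 + \left(2 + 6\right) + 10\right)\right)^{2} = \left(12 + \left(3 + 8 + 10\right)\right)^{2} = \left(12 + 21\right)^{2} = 33^{2} = 1089$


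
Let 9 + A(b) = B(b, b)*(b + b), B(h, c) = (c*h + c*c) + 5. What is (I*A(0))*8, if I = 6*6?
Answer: -2592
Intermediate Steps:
B(h, c) = 5 + c² + c*h (B(h, c) = (c*h + c²) + 5 = (c² + c*h) + 5 = 5 + c² + c*h)
A(b) = -9 + 2*b*(5 + 2*b²) (A(b) = -9 + (5 + b² + b*b)*(b + b) = -9 + (5 + b² + b²)*(2*b) = -9 + (5 + 2*b²)*(2*b) = -9 + 2*b*(5 + 2*b²))
I = 36
(I*A(0))*8 = (36*(-9 + 4*0³ + 10*0))*8 = (36*(-9 + 4*0 + 0))*8 = (36*(-9 + 0 + 0))*8 = (36*(-9))*8 = -324*8 = -2592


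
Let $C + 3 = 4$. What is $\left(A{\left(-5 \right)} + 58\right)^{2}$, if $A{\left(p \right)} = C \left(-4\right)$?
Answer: $2916$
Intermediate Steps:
$C = 1$ ($C = -3 + 4 = 1$)
$A{\left(p \right)} = -4$ ($A{\left(p \right)} = 1 \left(-4\right) = -4$)
$\left(A{\left(-5 \right)} + 58\right)^{2} = \left(-4 + 58\right)^{2} = 54^{2} = 2916$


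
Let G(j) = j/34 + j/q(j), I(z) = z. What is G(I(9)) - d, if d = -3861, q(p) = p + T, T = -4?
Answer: 656721/170 ≈ 3863.1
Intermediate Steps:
q(p) = -4 + p (q(p) = p - 4 = -4 + p)
G(j) = j/34 + j/(-4 + j)
G(I(9)) - d = (1/34)*9*(30 + 9)/(-4 + 9) - 1*(-3861) = (1/34)*9*39/5 + 3861 = (1/34)*9*(⅕)*39 + 3861 = 351/170 + 3861 = 656721/170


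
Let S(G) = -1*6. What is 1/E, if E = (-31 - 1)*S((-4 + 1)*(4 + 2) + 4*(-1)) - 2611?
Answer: -1/2419 ≈ -0.00041339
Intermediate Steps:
S(G) = -6
E = -2419 (E = (-31 - 1)*(-6) - 2611 = -32*(-6) - 2611 = 192 - 2611 = -2419)
1/E = 1/(-2419) = -1/2419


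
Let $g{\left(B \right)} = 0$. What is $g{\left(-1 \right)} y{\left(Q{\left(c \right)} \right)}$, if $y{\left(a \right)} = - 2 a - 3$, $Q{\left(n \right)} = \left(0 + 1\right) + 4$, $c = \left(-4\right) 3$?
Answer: $0$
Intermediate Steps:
$c = -12$
$Q{\left(n \right)} = 5$ ($Q{\left(n \right)} = 1 + 4 = 5$)
$y{\left(a \right)} = -3 - 2 a$
$g{\left(-1 \right)} y{\left(Q{\left(c \right)} \right)} = 0 \left(-3 - 10\right) = 0 \left(-13\right) = 0$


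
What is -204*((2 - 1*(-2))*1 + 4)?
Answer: -1632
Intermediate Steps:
-204*((2 - 1*(-2))*1 + 4) = -204*((2 + 2)*1 + 4) = -204*(4*1 + 4) = -204*(4 + 4) = -204*8 = -1632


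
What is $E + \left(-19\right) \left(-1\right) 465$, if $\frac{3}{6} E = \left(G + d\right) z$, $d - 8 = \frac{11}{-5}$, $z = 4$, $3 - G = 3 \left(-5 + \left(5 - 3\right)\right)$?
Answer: $\frac{44887}{5} \approx 8977.4$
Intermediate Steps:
$G = 12$ ($G = 3 - 3 \left(-5 + \left(5 - 3\right)\right) = 3 - 3 \left(-5 + 2\right) = 3 - 3 \left(-3\right) = 3 - -9 = 3 + 9 = 12$)
$d = \frac{29}{5}$ ($d = 8 + \frac{11}{-5} = 8 + 11 \left(- \frac{1}{5}\right) = 8 - \frac{11}{5} = \frac{29}{5} \approx 5.8$)
$E = \frac{712}{5}$ ($E = 2 \left(12 + \frac{29}{5}\right) 4 = 2 \cdot \frac{89}{5} \cdot 4 = 2 \cdot \frac{356}{5} = \frac{712}{5} \approx 142.4$)
$E + \left(-19\right) \left(-1\right) 465 = \frac{712}{5} + \left(-19\right) \left(-1\right) 465 = \frac{712}{5} + 19 \cdot 465 = \frac{712}{5} + 8835 = \frac{44887}{5}$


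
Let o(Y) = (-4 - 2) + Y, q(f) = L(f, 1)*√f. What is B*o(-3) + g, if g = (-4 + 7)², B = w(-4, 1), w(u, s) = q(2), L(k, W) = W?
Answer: 9 - 9*√2 ≈ -3.7279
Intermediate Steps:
q(f) = √f (q(f) = 1*√f = √f)
o(Y) = -6 + Y
w(u, s) = √2
B = √2 ≈ 1.4142
g = 9 (g = 3² = 9)
B*o(-3) + g = √2*(-6 - 3) + 9 = √2*(-9) + 9 = -9*√2 + 9 = 9 - 9*√2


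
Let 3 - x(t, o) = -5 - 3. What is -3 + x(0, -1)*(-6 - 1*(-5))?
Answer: -14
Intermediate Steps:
x(t, o) = 11 (x(t, o) = 3 - (-5 - 3) = 3 - 1*(-8) = 3 + 8 = 11)
-3 + x(0, -1)*(-6 - 1*(-5)) = -3 + 11*(-6 - 1*(-5)) = -3 + 11*(-6 + 5) = -3 + 11*(-1) = -3 - 11 = -14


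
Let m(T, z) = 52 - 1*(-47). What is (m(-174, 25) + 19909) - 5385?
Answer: 14623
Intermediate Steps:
m(T, z) = 99 (m(T, z) = 52 + 47 = 99)
(m(-174, 25) + 19909) - 5385 = (99 + 19909) - 5385 = 20008 - 5385 = 14623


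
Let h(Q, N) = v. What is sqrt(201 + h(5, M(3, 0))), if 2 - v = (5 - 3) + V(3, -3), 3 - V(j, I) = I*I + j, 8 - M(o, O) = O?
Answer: sqrt(210) ≈ 14.491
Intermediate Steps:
M(o, O) = 8 - O
V(j, I) = 3 - j - I**2 (V(j, I) = 3 - (I*I + j) = 3 - (I**2 + j) = 3 - (j + I**2) = 3 + (-j - I**2) = 3 - j - I**2)
v = 9 (v = 2 - ((5 - 3) + (3 - 1*3 - 1*(-3)**2)) = 2 - (2 + (3 - 3 - 1*9)) = 2 - (2 + (3 - 3 - 9)) = 2 - (2 - 9) = 2 - 1*(-7) = 2 + 7 = 9)
h(Q, N) = 9
sqrt(201 + h(5, M(3, 0))) = sqrt(201 + 9) = sqrt(210)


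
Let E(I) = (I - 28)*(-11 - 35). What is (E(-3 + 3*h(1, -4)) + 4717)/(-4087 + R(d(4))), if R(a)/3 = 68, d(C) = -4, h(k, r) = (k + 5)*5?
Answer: -2003/3883 ≈ -0.51584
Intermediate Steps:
h(k, r) = 25 + 5*k (h(k, r) = (5 + k)*5 = 25 + 5*k)
R(a) = 204 (R(a) = 3*68 = 204)
E(I) = 1288 - 46*I (E(I) = (-28 + I)*(-46) = 1288 - 46*I)
(E(-3 + 3*h(1, -4)) + 4717)/(-4087 + R(d(4))) = ((1288 - 46*(-3 + 3*(25 + 5*1))) + 4717)/(-4087 + 204) = ((1288 - 46*(-3 + 3*(25 + 5))) + 4717)/(-3883) = ((1288 - 46*(-3 + 3*30)) + 4717)*(-1/3883) = ((1288 - 46*(-3 + 90)) + 4717)*(-1/3883) = ((1288 - 46*87) + 4717)*(-1/3883) = ((1288 - 4002) + 4717)*(-1/3883) = (-2714 + 4717)*(-1/3883) = 2003*(-1/3883) = -2003/3883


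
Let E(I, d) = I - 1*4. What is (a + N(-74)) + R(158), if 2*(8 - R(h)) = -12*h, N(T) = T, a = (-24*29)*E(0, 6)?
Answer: 3666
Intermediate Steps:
E(I, d) = -4 + I (E(I, d) = I - 4 = -4 + I)
a = 2784 (a = (-24*29)*(-4 + 0) = -696*(-4) = 2784)
R(h) = 8 + 6*h (R(h) = 8 - (-6)*h = 8 + 6*h)
(a + N(-74)) + R(158) = (2784 - 74) + (8 + 6*158) = 2710 + (8 + 948) = 2710 + 956 = 3666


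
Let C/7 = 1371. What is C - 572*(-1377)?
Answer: 797241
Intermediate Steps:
C = 9597 (C = 7*1371 = 9597)
C - 572*(-1377) = 9597 - 572*(-1377) = 9597 + 787644 = 797241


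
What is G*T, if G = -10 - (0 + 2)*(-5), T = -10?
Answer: 0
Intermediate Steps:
G = 0 (G = -10 - 2*(-5) = -10 - 1*(-10) = -10 + 10 = 0)
G*T = 0*(-10) = 0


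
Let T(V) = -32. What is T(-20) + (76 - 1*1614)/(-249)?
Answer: -6430/249 ≈ -25.823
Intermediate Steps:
T(-20) + (76 - 1*1614)/(-249) = -32 + (76 - 1*1614)/(-249) = -32 + (76 - 1614)*(-1/249) = -32 - 1538*(-1/249) = -32 + 1538/249 = -6430/249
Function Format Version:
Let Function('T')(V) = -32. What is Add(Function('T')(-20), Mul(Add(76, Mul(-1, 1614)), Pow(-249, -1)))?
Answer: Rational(-6430, 249) ≈ -25.823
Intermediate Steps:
Add(Function('T')(-20), Mul(Add(76, Mul(-1, 1614)), Pow(-249, -1))) = Add(-32, Mul(Add(76, Mul(-1, 1614)), Pow(-249, -1))) = Add(-32, Mul(Add(76, -1614), Rational(-1, 249))) = Add(-32, Mul(-1538, Rational(-1, 249))) = Add(-32, Rational(1538, 249)) = Rational(-6430, 249)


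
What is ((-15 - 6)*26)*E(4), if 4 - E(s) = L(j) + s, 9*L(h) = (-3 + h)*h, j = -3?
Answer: 1092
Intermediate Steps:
L(h) = h*(-3 + h)/9 (L(h) = ((-3 + h)*h)/9 = (h*(-3 + h))/9 = h*(-3 + h)/9)
E(s) = 2 - s (E(s) = 4 - ((1/9)*(-3)*(-3 - 3) + s) = 4 - ((1/9)*(-3)*(-6) + s) = 4 - (2 + s) = 4 + (-2 - s) = 2 - s)
((-15 - 6)*26)*E(4) = ((-15 - 6)*26)*(2 - 1*4) = (-21*26)*(2 - 4) = -546*(-2) = 1092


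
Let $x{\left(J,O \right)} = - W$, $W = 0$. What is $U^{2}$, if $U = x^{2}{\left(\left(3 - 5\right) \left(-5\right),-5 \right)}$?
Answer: $0$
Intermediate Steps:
$x{\left(J,O \right)} = 0$ ($x{\left(J,O \right)} = \left(-1\right) 0 = 0$)
$U = 0$ ($U = 0^{2} = 0$)
$U^{2} = 0^{2} = 0$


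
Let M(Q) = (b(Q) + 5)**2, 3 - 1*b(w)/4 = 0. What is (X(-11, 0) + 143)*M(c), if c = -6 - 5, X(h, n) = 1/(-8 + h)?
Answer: 784924/19 ≈ 41312.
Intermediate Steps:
c = -11
b(w) = 12 (b(w) = 12 - 4*0 = 12 + 0 = 12)
M(Q) = 289 (M(Q) = (12 + 5)**2 = 17**2 = 289)
(X(-11, 0) + 143)*M(c) = (1/(-8 - 11) + 143)*289 = (1/(-19) + 143)*289 = (-1/19 + 143)*289 = (2716/19)*289 = 784924/19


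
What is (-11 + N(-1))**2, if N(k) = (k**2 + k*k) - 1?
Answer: 100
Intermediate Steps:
N(k) = -1 + 2*k**2 (N(k) = (k**2 + k**2) - 1 = 2*k**2 - 1 = -1 + 2*k**2)
(-11 + N(-1))**2 = (-11 + (-1 + 2*(-1)**2))**2 = (-11 + (-1 + 2*1))**2 = (-11 + (-1 + 2))**2 = (-11 + 1)**2 = (-10)**2 = 100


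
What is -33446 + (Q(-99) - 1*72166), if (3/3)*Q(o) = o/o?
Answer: -105611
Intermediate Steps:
Q(o) = 1 (Q(o) = o/o = 1)
-33446 + (Q(-99) - 1*72166) = -33446 + (1 - 1*72166) = -33446 + (1 - 72166) = -33446 - 72165 = -105611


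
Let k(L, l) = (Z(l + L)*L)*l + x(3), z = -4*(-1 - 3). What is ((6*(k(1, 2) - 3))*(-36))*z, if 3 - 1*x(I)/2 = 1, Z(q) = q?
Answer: -24192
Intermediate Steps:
x(I) = 4 (x(I) = 6 - 2*1 = 6 - 2 = 4)
z = 16 (z = -4*(-4) = 16)
k(L, l) = 4 + L*l*(L + l) (k(L, l) = ((l + L)*L)*l + 4 = ((L + l)*L)*l + 4 = (L*(L + l))*l + 4 = L*l*(L + l) + 4 = 4 + L*l*(L + l))
((6*(k(1, 2) - 3))*(-36))*z = ((6*((4 + 1*2*(1 + 2)) - 3))*(-36))*16 = ((6*((4 + 1*2*3) - 3))*(-36))*16 = ((6*((4 + 6) - 3))*(-36))*16 = ((6*(10 - 3))*(-36))*16 = ((6*7)*(-36))*16 = (42*(-36))*16 = -1512*16 = -24192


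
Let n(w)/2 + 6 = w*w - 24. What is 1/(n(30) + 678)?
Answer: 1/2418 ≈ 0.00041356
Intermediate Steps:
n(w) = -60 + 2*w**2 (n(w) = -12 + 2*(w*w - 24) = -12 + 2*(w**2 - 24) = -12 + 2*(-24 + w**2) = -12 + (-48 + 2*w**2) = -60 + 2*w**2)
1/(n(30) + 678) = 1/((-60 + 2*30**2) + 678) = 1/((-60 + 2*900) + 678) = 1/((-60 + 1800) + 678) = 1/(1740 + 678) = 1/2418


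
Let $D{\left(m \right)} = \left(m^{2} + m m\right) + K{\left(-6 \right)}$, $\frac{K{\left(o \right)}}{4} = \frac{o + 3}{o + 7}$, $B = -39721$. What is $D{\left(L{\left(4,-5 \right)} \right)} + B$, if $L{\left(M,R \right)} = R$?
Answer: $-39683$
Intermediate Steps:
$K{\left(o \right)} = \frac{4 \left(3 + o\right)}{7 + o}$ ($K{\left(o \right)} = 4 \frac{o + 3}{o + 7} = 4 \frac{3 + o}{7 + o} = \frac{4 \left(3 + o\right)}{7 + o}$)
$D{\left(m \right)} = -12 + 2 m^{2}$ ($D{\left(m \right)} = \left(m^{2} + m m\right) + \frac{4 \left(3 - 6\right)}{7 - 6} = \left(m^{2} + m^{2}\right) + 4 \cdot 1^{-1} \left(-3\right) = 2 m^{2} + 4 \cdot 1 \left(-3\right) = 2 m^{2} - 12 = -12 + 2 m^{2}$)
$D{\left(L{\left(4,-5 \right)} \right)} + B = \left(-12 + 2 \left(-5\right)^{2}\right) - 39721 = \left(-12 + 2 \cdot 25\right) - 39721 = \left(-12 + 50\right) - 39721 = 38 - 39721 = -39683$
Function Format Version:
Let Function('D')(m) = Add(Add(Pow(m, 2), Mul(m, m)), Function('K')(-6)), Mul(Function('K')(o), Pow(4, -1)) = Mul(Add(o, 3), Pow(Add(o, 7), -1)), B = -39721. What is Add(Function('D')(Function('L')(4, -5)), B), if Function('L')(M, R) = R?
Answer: -39683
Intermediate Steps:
Function('K')(o) = Mul(4, Pow(Add(7, o), -1), Add(3, o)) (Function('K')(o) = Mul(4, Mul(Add(o, 3), Pow(Add(o, 7), -1))) = Mul(4, Mul(Add(3, o), Pow(Add(7, o), -1))) = Mul(4, Mul(Pow(Add(7, o), -1), Add(3, o))) = Mul(4, Pow(Add(7, o), -1), Add(3, o)))
Function('D')(m) = Add(-12, Mul(2, Pow(m, 2))) (Function('D')(m) = Add(Add(Pow(m, 2), Mul(m, m)), Mul(4, Pow(Add(7, -6), -1), Add(3, -6))) = Add(Add(Pow(m, 2), Pow(m, 2)), Mul(4, Pow(1, -1), -3)) = Add(Mul(2, Pow(m, 2)), Mul(4, 1, -3)) = Add(Mul(2, Pow(m, 2)), -12) = Add(-12, Mul(2, Pow(m, 2))))
Add(Function('D')(Function('L')(4, -5)), B) = Add(Add(-12, Mul(2, Pow(-5, 2))), -39721) = Add(Add(-12, Mul(2, 25)), -39721) = Add(Add(-12, 50), -39721) = Add(38, -39721) = -39683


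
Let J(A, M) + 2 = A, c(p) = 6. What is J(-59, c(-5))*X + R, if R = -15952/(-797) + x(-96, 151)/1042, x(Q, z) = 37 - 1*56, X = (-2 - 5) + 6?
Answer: 67265755/830474 ≈ 80.997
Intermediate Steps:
J(A, M) = -2 + A
X = -1 (X = -7 + 6 = -1)
x(Q, z) = -19 (x(Q, z) = 37 - 56 = -19)
R = 16606841/830474 (R = -15952/(-797) - 19/1042 = -15952*(-1/797) - 19*1/1042 = 15952/797 - 19/1042 = 16606841/830474 ≈ 19.997)
J(-59, c(-5))*X + R = (-2 - 59)*(-1) + 16606841/830474 = -61*(-1) + 16606841/830474 = 61 + 16606841/830474 = 67265755/830474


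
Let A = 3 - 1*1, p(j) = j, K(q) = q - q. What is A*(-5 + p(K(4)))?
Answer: -10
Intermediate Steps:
K(q) = 0
A = 2 (A = 3 - 1 = 2)
A*(-5 + p(K(4))) = 2*(-5 + 0) = 2*(-5) = -10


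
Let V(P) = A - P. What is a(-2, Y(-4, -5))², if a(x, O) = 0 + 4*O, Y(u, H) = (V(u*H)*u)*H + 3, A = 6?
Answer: 1227664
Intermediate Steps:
V(P) = 6 - P
Y(u, H) = 3 + H*u*(6 - H*u) (Y(u, H) = ((6 - u*H)*u)*H + 3 = ((6 - H*u)*u)*H + 3 = (u*(6 - H*u))*H + 3 = H*u*(6 - H*u) + 3 = 3 + H*u*(6 - H*u))
a(x, O) = 4*O
a(-2, Y(-4, -5))² = (4*(3 - 1*(-5)*(-4)*(-6 - 5*(-4))))² = (4*(3 - 1*(-5)*(-4)*(-6 + 20)))² = (4*(3 - 1*(-5)*(-4)*14))² = (4*(3 - 280))² = (4*(-277))² = (-1108)² = 1227664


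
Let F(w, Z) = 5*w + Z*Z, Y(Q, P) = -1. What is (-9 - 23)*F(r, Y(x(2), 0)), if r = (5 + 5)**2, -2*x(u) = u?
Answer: -16032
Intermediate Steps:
x(u) = -u/2
r = 100 (r = 10**2 = 100)
F(w, Z) = Z**2 + 5*w (F(w, Z) = 5*w + Z**2 = Z**2 + 5*w)
(-9 - 23)*F(r, Y(x(2), 0)) = (-9 - 23)*((-1)**2 + 5*100) = -32*(1 + 500) = -32*501 = -16032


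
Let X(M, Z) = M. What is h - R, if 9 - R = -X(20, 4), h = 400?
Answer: 371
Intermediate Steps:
R = 29 (R = 9 - (-1)*20 = 9 - 1*(-20) = 9 + 20 = 29)
h - R = 400 - 1*29 = 400 - 29 = 371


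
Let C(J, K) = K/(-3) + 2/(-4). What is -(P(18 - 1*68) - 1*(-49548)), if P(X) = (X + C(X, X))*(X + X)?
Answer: -158794/3 ≈ -52931.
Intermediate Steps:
C(J, K) = -½ - K/3 (C(J, K) = K*(-⅓) + 2*(-¼) = -K/3 - ½ = -½ - K/3)
P(X) = 2*X*(-½ + 2*X/3) (P(X) = (X + (-½ - X/3))*(X + X) = (-½ + 2*X/3)*(2*X) = 2*X*(-½ + 2*X/3))
-(P(18 - 1*68) - 1*(-49548)) = -((18 - 1*68)*(-3 + 4*(18 - 1*68))/3 - 1*(-49548)) = -((18 - 68)*(-3 + 4*(18 - 68))/3 + 49548) = -((⅓)*(-50)*(-3 + 4*(-50)) + 49548) = -((⅓)*(-50)*(-3 - 200) + 49548) = -((⅓)*(-50)*(-203) + 49548) = -(10150/3 + 49548) = -1*158794/3 = -158794/3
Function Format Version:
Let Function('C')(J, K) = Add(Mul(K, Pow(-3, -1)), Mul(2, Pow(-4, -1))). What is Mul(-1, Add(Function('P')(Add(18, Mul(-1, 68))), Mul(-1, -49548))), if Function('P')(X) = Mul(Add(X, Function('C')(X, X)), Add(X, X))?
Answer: Rational(-158794, 3) ≈ -52931.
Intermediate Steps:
Function('C')(J, K) = Add(Rational(-1, 2), Mul(Rational(-1, 3), K)) (Function('C')(J, K) = Add(Mul(K, Rational(-1, 3)), Mul(2, Rational(-1, 4))) = Add(Mul(Rational(-1, 3), K), Rational(-1, 2)) = Add(Rational(-1, 2), Mul(Rational(-1, 3), K)))
Function('P')(X) = Mul(2, X, Add(Rational(-1, 2), Mul(Rational(2, 3), X))) (Function('P')(X) = Mul(Add(X, Add(Rational(-1, 2), Mul(Rational(-1, 3), X))), Add(X, X)) = Mul(Add(Rational(-1, 2), Mul(Rational(2, 3), X)), Mul(2, X)) = Mul(2, X, Add(Rational(-1, 2), Mul(Rational(2, 3), X))))
Mul(-1, Add(Function('P')(Add(18, Mul(-1, 68))), Mul(-1, -49548))) = Mul(-1, Add(Mul(Rational(1, 3), Add(18, Mul(-1, 68)), Add(-3, Mul(4, Add(18, Mul(-1, 68))))), Mul(-1, -49548))) = Mul(-1, Add(Mul(Rational(1, 3), Add(18, -68), Add(-3, Mul(4, Add(18, -68)))), 49548)) = Mul(-1, Add(Mul(Rational(1, 3), -50, Add(-3, Mul(4, -50))), 49548)) = Mul(-1, Add(Mul(Rational(1, 3), -50, Add(-3, -200)), 49548)) = Mul(-1, Add(Mul(Rational(1, 3), -50, -203), 49548)) = Mul(-1, Add(Rational(10150, 3), 49548)) = Mul(-1, Rational(158794, 3)) = Rational(-158794, 3)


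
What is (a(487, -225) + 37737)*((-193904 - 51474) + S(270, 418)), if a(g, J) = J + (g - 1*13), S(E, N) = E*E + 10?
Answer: -6551369448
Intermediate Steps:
S(E, N) = 10 + E**2 (S(E, N) = E**2 + 10 = 10 + E**2)
a(g, J) = -13 + J + g (a(g, J) = J + (g - 13) = J + (-13 + g) = -13 + J + g)
(a(487, -225) + 37737)*((-193904 - 51474) + S(270, 418)) = ((-13 - 225 + 487) + 37737)*((-193904 - 51474) + (10 + 270**2)) = (249 + 37737)*(-245378 + (10 + 72900)) = 37986*(-245378 + 72910) = 37986*(-172468) = -6551369448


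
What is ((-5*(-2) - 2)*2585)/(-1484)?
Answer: -5170/371 ≈ -13.935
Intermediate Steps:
((-5*(-2) - 2)*2585)/(-1484) = ((10 - 2)*2585)*(-1/1484) = (8*2585)*(-1/1484) = 20680*(-1/1484) = -5170/371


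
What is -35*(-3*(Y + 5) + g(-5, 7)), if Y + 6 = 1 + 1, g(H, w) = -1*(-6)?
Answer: -105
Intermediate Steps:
g(H, w) = 6
Y = -4 (Y = -6 + (1 + 1) = -6 + 2 = -4)
-35*(-3*(Y + 5) + g(-5, 7)) = -35*(-3*(-4 + 5) + 6) = -35*(-3*1 + 6) = -35*(-3 + 6) = -35*3 = -105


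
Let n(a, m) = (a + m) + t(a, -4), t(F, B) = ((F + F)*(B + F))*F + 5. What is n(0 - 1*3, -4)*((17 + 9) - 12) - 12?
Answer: -1804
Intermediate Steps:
t(F, B) = 5 + 2*F²*(B + F) (t(F, B) = ((2*F)*(B + F))*F + 5 = (2*F*(B + F))*F + 5 = 2*F²*(B + F) + 5 = 5 + 2*F²*(B + F))
n(a, m) = 5 + a + m - 8*a² + 2*a³ (n(a, m) = (a + m) + (5 + 2*a³ + 2*(-4)*a²) = (a + m) + (5 + 2*a³ - 8*a²) = (a + m) + (5 - 8*a² + 2*a³) = 5 + a + m - 8*a² + 2*a³)
n(0 - 1*3, -4)*((17 + 9) - 12) - 12 = (5 + (0 - 1*3) - 4 - 8*(0 - 1*3)² + 2*(0 - 1*3)³)*((17 + 9) - 12) - 12 = (5 + (0 - 3) - 4 - 8*(0 - 3)² + 2*(0 - 3)³)*(26 - 12) - 12 = (5 - 3 - 4 - 8*(-3)² + 2*(-3)³)*14 - 12 = (5 - 3 - 4 - 8*9 + 2*(-27))*14 - 12 = (5 - 3 - 4 - 72 - 54)*14 - 12 = -128*14 - 12 = -1792 - 12 = -1804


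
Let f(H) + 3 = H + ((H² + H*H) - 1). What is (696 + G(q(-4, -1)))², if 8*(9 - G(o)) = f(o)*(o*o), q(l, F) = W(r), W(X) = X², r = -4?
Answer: 258019969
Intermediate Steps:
q(l, F) = 16 (q(l, F) = (-4)² = 16)
f(H) = -4 + H + 2*H² (f(H) = -3 + (H + ((H² + H*H) - 1)) = -3 + (H + ((H² + H²) - 1)) = -3 + (H + (2*H² - 1)) = -3 + (H + (-1 + 2*H²)) = -3 + (-1 + H + 2*H²) = -4 + H + 2*H²)
G(o) = 9 - o²*(-4 + o + 2*o²)/8 (G(o) = 9 - (-4 + o + 2*o²)*o*o/8 = 9 - (-4 + o + 2*o²)*o²/8 = 9 - o²*(-4 + o + 2*o²)/8)
(696 + G(q(-4, -1)))² = (696 + (9 + (⅛)*16²*(4 - 1*16 - 2*16²)))² = (696 + (9 + (⅛)*256*(4 - 16 - 2*256)))² = (696 + (9 + (⅛)*256*(4 - 16 - 512)))² = (696 + (9 + (⅛)*256*(-524)))² = (696 + (9 - 16768))² = (696 - 16759)² = (-16063)² = 258019969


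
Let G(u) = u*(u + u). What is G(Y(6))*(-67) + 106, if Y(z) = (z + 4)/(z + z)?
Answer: 233/18 ≈ 12.944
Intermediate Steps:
Y(z) = (4 + z)/(2*z) (Y(z) = (4 + z)/((2*z)) = (4 + z)*(1/(2*z)) = (4 + z)/(2*z))
G(u) = 2*u² (G(u) = u*(2*u) = 2*u²)
G(Y(6))*(-67) + 106 = (2*((½)*(4 + 6)/6)²)*(-67) + 106 = (2*((½)*(⅙)*10)²)*(-67) + 106 = (2*(⅚)²)*(-67) + 106 = (2*(25/36))*(-67) + 106 = (25/18)*(-67) + 106 = -1675/18 + 106 = 233/18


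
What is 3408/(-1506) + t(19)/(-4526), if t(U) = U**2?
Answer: -2661379/1136026 ≈ -2.3427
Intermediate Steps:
3408/(-1506) + t(19)/(-4526) = 3408/(-1506) + 19**2/(-4526) = 3408*(-1/1506) + 361*(-1/4526) = -568/251 - 361/4526 = -2661379/1136026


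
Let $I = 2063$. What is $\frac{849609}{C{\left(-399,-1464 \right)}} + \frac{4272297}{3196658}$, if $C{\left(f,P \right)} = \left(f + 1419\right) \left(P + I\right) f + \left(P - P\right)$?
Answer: $\frac{3394735330053}{2546681528860} \approx 1.333$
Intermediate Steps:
$C{\left(f,P \right)} = f \left(1419 + f\right) \left(2063 + P\right)$ ($C{\left(f,P \right)} = \left(f + 1419\right) \left(P + 2063\right) f + \left(P - P\right) = \left(1419 + f\right) \left(2063 + P\right) f + 0 = f \left(1419 + f\right) \left(2063 + P\right) + 0 = f \left(1419 + f\right) \left(2063 + P\right)$)
$\frac{849609}{C{\left(-399,-1464 \right)}} + \frac{4272297}{3196658} = \frac{849609}{\left(-399\right) \left(2927397 + 1419 \left(-1464\right) + 2063 \left(-399\right) - -584136\right)} + \frac{4272297}{3196658} = \frac{849609}{\left(-399\right) \left(2927397 - 2077416 - 823137 + 584136\right)} + 4272297 \cdot \frac{1}{3196658} = \frac{849609}{\left(-399\right) 610980} + \frac{4272297}{3196658} = \frac{849609}{-243781020} + \frac{4272297}{3196658} = 849609 \left(- \frac{1}{243781020}\right) + \frac{4272297}{3196658} = - \frac{5553}{1593340} + \frac{4272297}{3196658} = \frac{3394735330053}{2546681528860}$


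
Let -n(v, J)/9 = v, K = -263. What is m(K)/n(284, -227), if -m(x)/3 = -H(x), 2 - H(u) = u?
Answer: -265/852 ≈ -0.31103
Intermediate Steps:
H(u) = 2 - u
n(v, J) = -9*v
m(x) = 6 - 3*x (m(x) = -(-3)*(2 - x) = -3*(-2 + x) = 6 - 3*x)
m(K)/n(284, -227) = (6 - 3*(-263))/((-9*284)) = (6 + 789)/(-2556) = 795*(-1/2556) = -265/852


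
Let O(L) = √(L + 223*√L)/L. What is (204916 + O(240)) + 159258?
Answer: 364174 + √(60 + 223*√15)/120 ≈ 3.6417e+5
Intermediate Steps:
O(L) = √(L + 223*√L)/L
(204916 + O(240)) + 159258 = (204916 + √(240 + 223*√240)/240) + 159258 = (204916 + √(240 + 223*(4*√15))/240) + 159258 = (204916 + √(240 + 892*√15)/240) + 159258 = 364174 + √(240 + 892*√15)/240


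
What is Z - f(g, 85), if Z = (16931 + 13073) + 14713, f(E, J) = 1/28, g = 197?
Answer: 1252075/28 ≈ 44717.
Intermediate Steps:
f(E, J) = 1/28
Z = 44717 (Z = 30004 + 14713 = 44717)
Z - f(g, 85) = 44717 - 1*1/28 = 44717 - 1/28 = 1252075/28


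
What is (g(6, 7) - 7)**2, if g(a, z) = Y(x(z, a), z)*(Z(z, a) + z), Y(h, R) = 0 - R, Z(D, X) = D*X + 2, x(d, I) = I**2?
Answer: 132496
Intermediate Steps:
Z(D, X) = 2 + D*X
Y(h, R) = -R
g(a, z) = -z*(2 + z + a*z) (g(a, z) = (-z)*((2 + z*a) + z) = (-z)*((2 + a*z) + z) = (-z)*(2 + z + a*z) = -z*(2 + z + a*z))
(g(6, 7) - 7)**2 = (-1*7*(2 + 7 + 6*7) - 7)**2 = (-1*7*(2 + 7 + 42) - 7)**2 = (-1*7*51 - 7)**2 = (-357 - 7)**2 = (-364)**2 = 132496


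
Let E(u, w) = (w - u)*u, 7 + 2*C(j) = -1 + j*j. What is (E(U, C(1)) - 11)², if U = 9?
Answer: 61009/4 ≈ 15252.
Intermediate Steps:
C(j) = -4 + j²/2 (C(j) = -7/2 + (-1 + j*j)/2 = -7/2 + (-1 + j²)/2 = -7/2 + (-½ + j²/2) = -4 + j²/2)
E(u, w) = u*(w - u)
(E(U, C(1)) - 11)² = (9*((-4 + (½)*1²) - 1*9) - 11)² = (9*((-4 + (½)*1) - 9) - 11)² = (9*((-4 + ½) - 9) - 11)² = (9*(-7/2 - 9) - 11)² = (9*(-25/2) - 11)² = (-225/2 - 11)² = (-247/2)² = 61009/4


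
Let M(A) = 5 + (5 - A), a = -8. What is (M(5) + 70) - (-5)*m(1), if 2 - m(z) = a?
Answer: 125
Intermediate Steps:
m(z) = 10 (m(z) = 2 - 1*(-8) = 2 + 8 = 10)
M(A) = 10 - A
(M(5) + 70) - (-5)*m(1) = ((10 - 1*5) + 70) - (-5)*10 = ((10 - 5) + 70) - 1*(-50) = (5 + 70) + 50 = 75 + 50 = 125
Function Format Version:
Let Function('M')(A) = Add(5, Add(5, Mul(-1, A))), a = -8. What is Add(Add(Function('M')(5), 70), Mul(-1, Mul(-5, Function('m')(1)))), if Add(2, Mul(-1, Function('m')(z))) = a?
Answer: 125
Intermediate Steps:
Function('m')(z) = 10 (Function('m')(z) = Add(2, Mul(-1, -8)) = Add(2, 8) = 10)
Function('M')(A) = Add(10, Mul(-1, A))
Add(Add(Function('M')(5), 70), Mul(-1, Mul(-5, Function('m')(1)))) = Add(Add(Add(10, Mul(-1, 5)), 70), Mul(-1, Mul(-5, 10))) = Add(Add(Add(10, -5), 70), Mul(-1, -50)) = Add(Add(5, 70), 50) = Add(75, 50) = 125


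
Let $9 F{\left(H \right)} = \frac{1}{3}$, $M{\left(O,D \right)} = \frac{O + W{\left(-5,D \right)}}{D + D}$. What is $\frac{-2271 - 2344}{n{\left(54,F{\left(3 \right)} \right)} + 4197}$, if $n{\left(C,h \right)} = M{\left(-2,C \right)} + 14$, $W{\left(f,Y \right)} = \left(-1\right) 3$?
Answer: $- \frac{498420}{454783} \approx -1.096$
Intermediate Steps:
$W{\left(f,Y \right)} = -3$
$M{\left(O,D \right)} = \frac{-3 + O}{2 D}$ ($M{\left(O,D \right)} = \frac{O - 3}{D + D} = \frac{-3 + O}{2 D}$)
$F{\left(H \right)} = \frac{1}{27}$ ($F{\left(H \right)} = \frac{1}{9 \cdot 3} = \frac{1}{9} \cdot \frac{1}{3} = \frac{1}{27}$)
$n{\left(C,h \right)} = 14 - \frac{5}{2 C}$ ($n{\left(C,h \right)} = \frac{-3 - 2}{2 C} + 14 = \frac{1}{2} \frac{1}{C} \left(-5\right) + 14 = - \frac{5}{2 C} + 14 = 14 - \frac{5}{2 C}$)
$\frac{-2271 - 2344}{n{\left(54,F{\left(3 \right)} \right)} + 4197} = \frac{-2271 - 2344}{\left(14 - \frac{5}{2 \cdot 54}\right) + 4197} = - \frac{4615}{\left(14 - \frac{5}{108}\right) + 4197} = - \frac{4615}{\frac{1507}{108} + 4197} = - \frac{4615}{\frac{454783}{108}} = \left(-4615\right) \frac{108}{454783} = - \frac{498420}{454783}$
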